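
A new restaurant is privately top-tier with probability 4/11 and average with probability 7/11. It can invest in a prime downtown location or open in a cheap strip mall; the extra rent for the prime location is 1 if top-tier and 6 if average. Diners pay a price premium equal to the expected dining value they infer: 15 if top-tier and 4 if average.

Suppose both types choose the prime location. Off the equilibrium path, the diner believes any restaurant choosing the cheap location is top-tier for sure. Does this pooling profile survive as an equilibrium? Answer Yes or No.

On path, the diner holds the prior and pays 4/11·15 + 7/11·4 = 8. Off path (the cheap location), believing top-tier, it pays 15.
top-tier: the prime location nets 8 − 1 = 7; the cheap location nets 15. top-tier would deviate.
average: the prime location nets 8 − 6 = 2; the cheap location nets 15. average would deviate.
A type deviates, so pooling fails.

No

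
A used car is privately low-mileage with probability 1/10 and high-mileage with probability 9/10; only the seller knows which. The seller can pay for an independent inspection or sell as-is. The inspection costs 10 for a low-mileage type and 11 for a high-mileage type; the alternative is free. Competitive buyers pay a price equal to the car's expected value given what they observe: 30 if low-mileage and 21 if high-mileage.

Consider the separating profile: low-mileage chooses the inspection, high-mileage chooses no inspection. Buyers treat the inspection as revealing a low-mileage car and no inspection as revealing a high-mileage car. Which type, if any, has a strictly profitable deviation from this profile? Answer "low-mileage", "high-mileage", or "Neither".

low-mileage

The inspection pays 30; no inspection pays 21.
low-mileage: assigned the inspection, nets 30 − 10 = 20; deviating to no inspection nets 21.
high-mileage: assigned no inspection, nets 21; deviating to the inspection nets 30 − 11 = 19.
The low-mileage type gains 1 by deviating.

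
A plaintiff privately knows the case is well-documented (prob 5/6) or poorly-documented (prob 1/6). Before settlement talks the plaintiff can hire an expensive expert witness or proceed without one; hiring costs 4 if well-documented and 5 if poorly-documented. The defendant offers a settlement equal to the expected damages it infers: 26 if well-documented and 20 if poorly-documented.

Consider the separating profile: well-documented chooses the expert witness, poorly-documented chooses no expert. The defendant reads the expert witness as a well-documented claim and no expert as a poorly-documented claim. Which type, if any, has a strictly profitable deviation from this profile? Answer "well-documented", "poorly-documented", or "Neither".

poorly-documented

The expert witness pays 26; no expert pays 20.
well-documented: assigned the expert witness, nets 26 − 4 = 22; deviating to no expert nets 20.
poorly-documented: assigned no expert, nets 20; deviating to the expert witness nets 26 − 5 = 21.
The poorly-documented type gains 1 by deviating.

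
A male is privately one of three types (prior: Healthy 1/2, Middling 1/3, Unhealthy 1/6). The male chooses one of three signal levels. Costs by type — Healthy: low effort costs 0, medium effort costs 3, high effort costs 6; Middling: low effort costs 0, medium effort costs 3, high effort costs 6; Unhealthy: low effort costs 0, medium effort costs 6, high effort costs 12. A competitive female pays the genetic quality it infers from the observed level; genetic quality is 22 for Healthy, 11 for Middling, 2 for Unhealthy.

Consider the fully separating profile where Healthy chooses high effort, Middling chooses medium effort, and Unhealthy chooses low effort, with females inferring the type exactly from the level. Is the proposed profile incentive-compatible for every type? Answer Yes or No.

Separating mating payoffs: high effort → 22, medium effort → 11, low effort → 2.
Healthy (assigned high effort): low effort: 2 − 0 = 2; medium effort: 11 − 3 = 8; high effort: 22 − 6 = 16. Healthy stays.
Middling (assigned medium effort): low effort: 2 − 0 = 2; medium effort: 11 − 3 = 8; high effort: 22 − 6 = 16. Middling prefers high effort.
Unhealthy (assigned low effort): low effort: 2 − 0 = 2; medium effort: 11 − 6 = 5; high effort: 22 − 12 = 10. Unhealthy prefers high effort.
At least one type deviates; the separating profile fails.

No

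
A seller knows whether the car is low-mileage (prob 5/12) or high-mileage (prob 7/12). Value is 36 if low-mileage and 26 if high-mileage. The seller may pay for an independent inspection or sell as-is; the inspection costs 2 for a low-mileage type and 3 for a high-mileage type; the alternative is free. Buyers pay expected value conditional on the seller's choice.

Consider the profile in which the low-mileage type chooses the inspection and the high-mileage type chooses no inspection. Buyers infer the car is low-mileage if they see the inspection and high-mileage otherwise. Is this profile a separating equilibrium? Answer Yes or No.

No

Under these beliefs, the inspection earns price 36 and no inspection earns price 26.
low-mileage: the inspection nets 36 − 2 = 34; no inspection nets 26. low-mileage prefers the inspection.
high-mileage: the inspection nets 36 − 3 = 33; no inspection nets 26. high-mileage would deviate to the inspection.
high-mileage has a profitable deviation, so the profile is not an equilibrium.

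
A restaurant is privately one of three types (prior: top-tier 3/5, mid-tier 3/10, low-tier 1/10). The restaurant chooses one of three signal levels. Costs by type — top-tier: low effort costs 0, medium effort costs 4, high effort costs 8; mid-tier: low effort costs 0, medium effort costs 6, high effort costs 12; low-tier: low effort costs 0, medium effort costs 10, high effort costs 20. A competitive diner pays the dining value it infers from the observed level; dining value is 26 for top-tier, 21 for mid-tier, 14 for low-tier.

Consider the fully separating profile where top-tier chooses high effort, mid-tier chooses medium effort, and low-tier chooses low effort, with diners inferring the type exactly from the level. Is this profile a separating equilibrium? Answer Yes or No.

Separating price premiums: high effort → 26, medium effort → 21, low effort → 14.
top-tier (assigned high effort): low effort: 14 − 0 = 14; medium effort: 21 − 4 = 17; high effort: 26 − 8 = 18. top-tier stays.
mid-tier (assigned medium effort): low effort: 14 − 0 = 14; medium effort: 21 − 6 = 15; high effort: 26 − 12 = 14. mid-tier stays.
low-tier (assigned low effort): low effort: 14 − 0 = 14; medium effort: 21 − 10 = 11; high effort: 26 − 20 = 6. low-tier stays.
Every type prefers its assigned level; separation holds.

Yes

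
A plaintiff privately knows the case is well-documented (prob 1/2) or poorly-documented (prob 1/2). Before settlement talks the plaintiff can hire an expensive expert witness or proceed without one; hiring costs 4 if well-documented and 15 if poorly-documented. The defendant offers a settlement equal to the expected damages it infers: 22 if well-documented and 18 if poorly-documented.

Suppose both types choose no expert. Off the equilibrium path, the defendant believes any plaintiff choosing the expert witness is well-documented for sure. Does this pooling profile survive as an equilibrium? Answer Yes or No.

Yes

On path, the defendant holds the prior and pays 1/2·22 + 1/2·18 = 20. Off path (the expert witness), believing well-documented, it pays 22.
well-documented: no expert nets 20; the expert witness nets 22 − 4 = 18. well-documented stays.
poorly-documented: no expert nets 20; the expert witness nets 22 − 15 = 7. poorly-documented stays.
No type deviates, so pooling is sustained.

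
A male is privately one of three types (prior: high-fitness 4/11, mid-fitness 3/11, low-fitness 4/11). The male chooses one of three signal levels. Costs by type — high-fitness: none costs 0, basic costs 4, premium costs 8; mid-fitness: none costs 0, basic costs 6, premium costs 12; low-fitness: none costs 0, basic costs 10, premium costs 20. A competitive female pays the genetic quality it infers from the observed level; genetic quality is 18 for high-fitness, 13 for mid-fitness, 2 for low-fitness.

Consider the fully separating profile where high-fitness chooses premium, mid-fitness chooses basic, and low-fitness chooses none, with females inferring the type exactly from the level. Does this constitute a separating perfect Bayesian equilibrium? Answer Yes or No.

No

Separating mating payoffs: premium → 18, basic → 13, none → 2.
high-fitness (assigned premium): none: 2 − 0 = 2; basic: 13 − 4 = 9; premium: 18 − 8 = 10. high-fitness stays.
mid-fitness (assigned basic): none: 2 − 0 = 2; basic: 13 − 6 = 7; premium: 18 − 12 = 6. mid-fitness stays.
low-fitness (assigned none): none: 2 − 0 = 2; basic: 13 − 10 = 3; premium: 18 − 20 = -2. low-fitness prefers basic.
At least one type deviates; the separating profile fails.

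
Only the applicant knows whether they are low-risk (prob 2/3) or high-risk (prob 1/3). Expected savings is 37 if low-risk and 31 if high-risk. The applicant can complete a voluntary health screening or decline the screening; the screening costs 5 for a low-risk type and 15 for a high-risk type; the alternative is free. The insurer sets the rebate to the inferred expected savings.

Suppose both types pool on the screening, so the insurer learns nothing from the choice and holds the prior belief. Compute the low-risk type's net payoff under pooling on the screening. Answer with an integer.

30

Pooled rebate = 2/3·37 + 1/3·31 = 35.
low-risk pays cost 5 for the screening, so net payoff = 35 − 5 = 30.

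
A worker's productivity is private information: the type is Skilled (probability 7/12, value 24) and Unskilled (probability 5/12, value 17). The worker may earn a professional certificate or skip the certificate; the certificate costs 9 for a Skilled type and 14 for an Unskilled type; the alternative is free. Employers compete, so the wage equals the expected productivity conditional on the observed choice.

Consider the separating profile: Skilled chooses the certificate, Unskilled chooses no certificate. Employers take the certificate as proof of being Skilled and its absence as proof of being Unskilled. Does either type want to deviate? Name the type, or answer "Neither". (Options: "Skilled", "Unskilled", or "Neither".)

Skilled

The certificate pays 24; no certificate pays 17.
Skilled: assigned the certificate, nets 24 − 9 = 15; deviating to no certificate nets 17.
Unskilled: assigned no certificate, nets 17; deviating to the certificate nets 24 − 14 = 10.
The Skilled type gains 2 by deviating.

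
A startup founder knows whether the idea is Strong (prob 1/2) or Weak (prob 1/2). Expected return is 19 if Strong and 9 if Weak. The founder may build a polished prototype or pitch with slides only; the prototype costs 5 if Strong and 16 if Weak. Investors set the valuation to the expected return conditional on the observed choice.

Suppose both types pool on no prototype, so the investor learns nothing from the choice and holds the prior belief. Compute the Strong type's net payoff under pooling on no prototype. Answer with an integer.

Pooled valuation = 1/2·19 + 1/2·9 = 14.
Strong pays no cost for no prototype, so net payoff = 14.

14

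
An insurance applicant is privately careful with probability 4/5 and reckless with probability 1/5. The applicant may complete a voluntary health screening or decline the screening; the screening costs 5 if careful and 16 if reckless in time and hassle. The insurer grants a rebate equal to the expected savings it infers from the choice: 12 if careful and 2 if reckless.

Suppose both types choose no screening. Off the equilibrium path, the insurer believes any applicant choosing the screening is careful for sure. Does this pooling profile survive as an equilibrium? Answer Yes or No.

Yes

On path, the insurer holds the prior and pays 4/5·12 + 1/5·2 = 10. Off path (the screening), believing careful, it pays 12.
careful: no screening nets 10; the screening nets 12 − 5 = 7. careful stays.
reckless: no screening nets 10; the screening nets 12 − 16 = -4. reckless stays.
No type deviates, so pooling is sustained.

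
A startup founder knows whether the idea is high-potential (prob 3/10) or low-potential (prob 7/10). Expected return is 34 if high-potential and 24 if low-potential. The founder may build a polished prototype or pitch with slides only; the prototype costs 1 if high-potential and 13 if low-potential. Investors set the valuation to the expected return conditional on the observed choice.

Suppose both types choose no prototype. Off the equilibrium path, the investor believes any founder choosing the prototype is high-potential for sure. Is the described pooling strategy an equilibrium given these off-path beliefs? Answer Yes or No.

No

On path, the investor holds the prior and pays 3/10·34 + 7/10·24 = 27. Off path (the prototype), believing high-potential, it pays 34.
high-potential: no prototype nets 27; the prototype nets 34 − 1 = 33. high-potential would deviate.
low-potential: no prototype nets 27; the prototype nets 34 − 13 = 21. low-potential stays.
A type deviates, so pooling fails.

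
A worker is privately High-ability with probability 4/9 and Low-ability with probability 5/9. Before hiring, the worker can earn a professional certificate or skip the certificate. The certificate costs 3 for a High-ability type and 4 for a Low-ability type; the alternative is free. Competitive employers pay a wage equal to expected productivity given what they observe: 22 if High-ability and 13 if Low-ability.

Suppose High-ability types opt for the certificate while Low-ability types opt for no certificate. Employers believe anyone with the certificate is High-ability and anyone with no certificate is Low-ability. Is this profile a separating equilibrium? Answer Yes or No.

Under these beliefs, the certificate earns wage 22 and no certificate earns wage 13.
High-ability: the certificate nets 22 − 3 = 19; no certificate nets 13. High-ability prefers the certificate.
Low-ability: the certificate nets 22 − 4 = 18; no certificate nets 13. Low-ability would deviate to the certificate.
Low-ability has a profitable deviation, so the profile is not an equilibrium.

No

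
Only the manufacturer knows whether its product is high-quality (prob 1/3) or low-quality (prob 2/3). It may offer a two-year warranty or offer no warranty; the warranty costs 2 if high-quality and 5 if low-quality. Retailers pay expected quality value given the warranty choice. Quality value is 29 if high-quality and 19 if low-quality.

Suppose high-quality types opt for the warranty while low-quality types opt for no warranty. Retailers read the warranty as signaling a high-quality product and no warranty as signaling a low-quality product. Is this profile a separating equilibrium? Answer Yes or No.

Under these beliefs, the warranty earns price 29 and no warranty earns price 19.
high-quality: the warranty nets 29 − 2 = 27; no warranty nets 19. high-quality prefers the warranty.
low-quality: the warranty nets 29 − 5 = 24; no warranty nets 19. low-quality would deviate to the warranty.
low-quality has a profitable deviation, so the profile is not an equilibrium.

No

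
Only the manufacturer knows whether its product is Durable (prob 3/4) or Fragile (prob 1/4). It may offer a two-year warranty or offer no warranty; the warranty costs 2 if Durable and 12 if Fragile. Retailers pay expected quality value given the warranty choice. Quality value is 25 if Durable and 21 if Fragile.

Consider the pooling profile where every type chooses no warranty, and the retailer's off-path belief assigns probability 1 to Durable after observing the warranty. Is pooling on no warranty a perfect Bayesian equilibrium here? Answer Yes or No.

On path, the retailer holds the prior and pays 3/4·25 + 1/4·21 = 24. Off path (the warranty), believing Durable, it pays 25.
Durable: no warranty nets 24; the warranty nets 25 − 2 = 23. Durable stays.
Fragile: no warranty nets 24; the warranty nets 25 − 12 = 13. Fragile stays.
No type deviates, so pooling is sustained.

Yes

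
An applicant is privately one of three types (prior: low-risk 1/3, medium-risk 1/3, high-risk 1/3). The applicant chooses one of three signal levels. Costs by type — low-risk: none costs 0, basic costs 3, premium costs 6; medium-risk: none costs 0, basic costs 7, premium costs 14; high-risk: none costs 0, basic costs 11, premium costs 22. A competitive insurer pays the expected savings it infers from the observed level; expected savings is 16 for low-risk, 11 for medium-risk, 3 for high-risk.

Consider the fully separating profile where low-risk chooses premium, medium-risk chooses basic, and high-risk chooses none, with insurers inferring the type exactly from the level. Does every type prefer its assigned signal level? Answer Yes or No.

Yes

Separating rebates: premium → 16, basic → 11, none → 3.
low-risk (assigned premium): none: 3 − 0 = 3; basic: 11 − 3 = 8; premium: 16 − 6 = 10. low-risk stays.
medium-risk (assigned basic): none: 3 − 0 = 3; basic: 11 − 7 = 4; premium: 16 − 14 = 2. medium-risk stays.
high-risk (assigned none): none: 3 − 0 = 3; basic: 11 − 11 = 0; premium: 16 − 22 = -6. high-risk stays.
Every type prefers its assigned level; separation holds.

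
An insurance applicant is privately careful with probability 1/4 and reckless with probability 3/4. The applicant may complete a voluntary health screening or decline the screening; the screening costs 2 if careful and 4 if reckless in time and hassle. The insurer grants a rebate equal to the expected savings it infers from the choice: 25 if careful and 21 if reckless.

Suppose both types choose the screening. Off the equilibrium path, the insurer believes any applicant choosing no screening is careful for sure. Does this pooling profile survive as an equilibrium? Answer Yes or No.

No

On path, the insurer holds the prior and pays 1/4·25 + 3/4·21 = 22. Off path (no screening), believing careful, it pays 25.
careful: the screening nets 22 − 2 = 20; no screening nets 25. careful would deviate.
reckless: the screening nets 22 − 4 = 18; no screening nets 25. reckless would deviate.
A type deviates, so pooling fails.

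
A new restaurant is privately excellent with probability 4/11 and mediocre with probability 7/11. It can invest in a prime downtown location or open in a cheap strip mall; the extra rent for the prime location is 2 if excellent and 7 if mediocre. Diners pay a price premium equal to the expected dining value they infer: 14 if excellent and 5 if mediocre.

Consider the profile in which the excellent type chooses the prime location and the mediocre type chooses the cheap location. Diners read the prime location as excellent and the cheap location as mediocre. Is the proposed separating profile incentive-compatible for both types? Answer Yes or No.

Under these beliefs, the prime location earns price premium 14 and the cheap location earns price premium 5.
excellent: the prime location nets 14 − 2 = 12; the cheap location nets 5. excellent prefers the prime location.
mediocre: the prime location nets 14 − 7 = 7; the cheap location nets 5. mediocre would deviate to the prime location.
mediocre has a profitable deviation, so the profile is not an equilibrium.

No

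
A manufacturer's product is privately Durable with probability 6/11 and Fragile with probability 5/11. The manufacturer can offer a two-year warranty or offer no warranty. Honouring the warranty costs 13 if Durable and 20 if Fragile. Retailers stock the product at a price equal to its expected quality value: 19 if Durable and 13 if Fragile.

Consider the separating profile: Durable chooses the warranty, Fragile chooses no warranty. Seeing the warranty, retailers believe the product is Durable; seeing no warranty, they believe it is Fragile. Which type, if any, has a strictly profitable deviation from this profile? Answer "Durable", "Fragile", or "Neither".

Durable

The warranty pays 19; no warranty pays 13.
Durable: assigned the warranty, nets 19 − 13 = 6; deviating to no warranty nets 13.
Fragile: assigned no warranty, nets 13; deviating to the warranty nets 19 − 20 = -1.
The Durable type gains 7 by deviating.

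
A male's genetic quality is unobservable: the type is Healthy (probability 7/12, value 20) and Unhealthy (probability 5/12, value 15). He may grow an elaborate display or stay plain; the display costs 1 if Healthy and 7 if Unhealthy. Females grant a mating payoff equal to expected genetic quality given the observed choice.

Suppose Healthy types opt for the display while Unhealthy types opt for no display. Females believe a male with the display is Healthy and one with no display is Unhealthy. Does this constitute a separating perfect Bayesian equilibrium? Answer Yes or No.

Under these beliefs, the display earns mating payoff 20 and no display earns mating payoff 15.
Healthy: the display nets 20 − 1 = 19; no display nets 15. Healthy prefers the display.
Unhealthy: the display nets 20 − 7 = 13; no display nets 15. Unhealthy prefers no display.
Neither type deviates, so the separating profile is an equilibrium.

Yes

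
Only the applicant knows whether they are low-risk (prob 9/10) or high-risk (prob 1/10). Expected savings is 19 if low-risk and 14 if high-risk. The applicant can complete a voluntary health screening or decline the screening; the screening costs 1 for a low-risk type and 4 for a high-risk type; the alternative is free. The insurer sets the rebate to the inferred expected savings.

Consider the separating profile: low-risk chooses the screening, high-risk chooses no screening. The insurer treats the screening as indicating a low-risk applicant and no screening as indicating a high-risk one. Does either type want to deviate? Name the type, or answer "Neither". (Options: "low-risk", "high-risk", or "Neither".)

The screening pays 19; no screening pays 14.
low-risk: assigned the screening, nets 19 − 1 = 18; deviating to no screening nets 14.
high-risk: assigned no screening, nets 14; deviating to the screening nets 19 − 4 = 15.
The high-risk type gains 1 by deviating.

high-risk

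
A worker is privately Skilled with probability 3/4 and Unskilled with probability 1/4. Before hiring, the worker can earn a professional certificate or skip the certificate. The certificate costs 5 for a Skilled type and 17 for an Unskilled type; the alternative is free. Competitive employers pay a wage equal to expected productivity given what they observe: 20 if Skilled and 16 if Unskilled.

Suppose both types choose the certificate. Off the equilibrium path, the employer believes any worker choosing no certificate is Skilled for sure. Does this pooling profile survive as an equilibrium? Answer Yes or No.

On path, the employer holds the prior and pays 3/4·20 + 1/4·16 = 19. Off path (no certificate), believing Skilled, it pays 20.
Skilled: the certificate nets 19 − 5 = 14; no certificate nets 20. Skilled would deviate.
Unskilled: the certificate nets 19 − 17 = 2; no certificate nets 20. Unskilled would deviate.
A type deviates, so pooling fails.

No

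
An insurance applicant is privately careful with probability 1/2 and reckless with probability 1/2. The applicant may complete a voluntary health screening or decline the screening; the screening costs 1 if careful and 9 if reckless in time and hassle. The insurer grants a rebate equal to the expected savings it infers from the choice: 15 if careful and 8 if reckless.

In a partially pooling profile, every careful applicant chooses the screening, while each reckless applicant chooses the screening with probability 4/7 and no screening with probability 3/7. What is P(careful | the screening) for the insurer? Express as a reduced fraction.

P(the screening) = (1/2)·1 + (1/2)·(4/7) = 11/14.
By Bayes' rule, P(careful | the screening) = (1/2) / (11/14) = 7/11.

7/11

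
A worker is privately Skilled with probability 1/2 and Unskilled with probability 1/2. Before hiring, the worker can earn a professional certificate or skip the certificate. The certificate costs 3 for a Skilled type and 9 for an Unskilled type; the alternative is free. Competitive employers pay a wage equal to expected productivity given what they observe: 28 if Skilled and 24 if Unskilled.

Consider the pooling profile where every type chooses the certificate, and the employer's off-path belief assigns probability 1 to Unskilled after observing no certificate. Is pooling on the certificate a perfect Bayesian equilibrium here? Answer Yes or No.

No

On path, the employer holds the prior and pays 1/2·28 + 1/2·24 = 26. Off path (no certificate), believing Unskilled, it pays 24.
Skilled: the certificate nets 26 − 3 = 23; no certificate nets 24. Skilled would deviate.
Unskilled: the certificate nets 26 − 9 = 17; no certificate nets 24. Unskilled would deviate.
A type deviates, so pooling fails.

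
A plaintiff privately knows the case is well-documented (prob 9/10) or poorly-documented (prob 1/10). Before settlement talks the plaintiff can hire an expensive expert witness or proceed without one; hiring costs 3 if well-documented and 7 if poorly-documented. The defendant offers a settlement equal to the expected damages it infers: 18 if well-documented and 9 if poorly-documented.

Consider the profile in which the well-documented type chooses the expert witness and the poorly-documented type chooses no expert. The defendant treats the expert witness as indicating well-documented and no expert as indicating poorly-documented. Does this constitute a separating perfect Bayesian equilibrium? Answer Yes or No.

No

Under these beliefs, the expert witness earns settlement 18 and no expert earns settlement 9.
well-documented: the expert witness nets 18 − 3 = 15; no expert nets 9. well-documented prefers the expert witness.
poorly-documented: the expert witness nets 18 − 7 = 11; no expert nets 9. poorly-documented would deviate to the expert witness.
poorly-documented has a profitable deviation, so the profile is not an equilibrium.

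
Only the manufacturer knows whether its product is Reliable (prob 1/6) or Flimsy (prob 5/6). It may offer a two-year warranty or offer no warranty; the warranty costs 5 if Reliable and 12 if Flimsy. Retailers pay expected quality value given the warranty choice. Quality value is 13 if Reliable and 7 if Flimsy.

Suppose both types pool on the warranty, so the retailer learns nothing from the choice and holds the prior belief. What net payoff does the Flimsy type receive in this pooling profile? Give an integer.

Pooled price = 1/6·13 + 5/6·7 = 8.
Flimsy pays cost 12 for the warranty, so net payoff = 8 − 12 = -4.

-4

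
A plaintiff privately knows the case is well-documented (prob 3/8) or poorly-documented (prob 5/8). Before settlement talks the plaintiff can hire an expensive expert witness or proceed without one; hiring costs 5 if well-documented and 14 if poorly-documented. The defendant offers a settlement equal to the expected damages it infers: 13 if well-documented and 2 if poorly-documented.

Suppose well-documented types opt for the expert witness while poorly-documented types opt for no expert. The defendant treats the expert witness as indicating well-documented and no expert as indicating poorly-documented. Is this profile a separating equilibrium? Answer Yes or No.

Under these beliefs, the expert witness earns settlement 13 and no expert earns settlement 2.
well-documented: the expert witness nets 13 − 5 = 8; no expert nets 2. well-documented prefers the expert witness.
poorly-documented: the expert witness nets 13 − 14 = -1; no expert nets 2. poorly-documented prefers no expert.
Neither type deviates, so the separating profile is an equilibrium.

Yes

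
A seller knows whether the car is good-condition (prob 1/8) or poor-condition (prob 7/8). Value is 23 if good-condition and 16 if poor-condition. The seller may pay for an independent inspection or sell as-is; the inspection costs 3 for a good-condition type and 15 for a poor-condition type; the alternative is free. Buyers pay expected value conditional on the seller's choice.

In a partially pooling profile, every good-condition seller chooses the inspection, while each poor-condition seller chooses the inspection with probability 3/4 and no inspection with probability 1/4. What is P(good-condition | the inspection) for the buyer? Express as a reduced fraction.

4/25

P(the inspection) = (1/8)·1 + (7/8)·(3/4) = 25/32.
By Bayes' rule, P(good-condition | the inspection) = (1/8) / (25/32) = 4/25.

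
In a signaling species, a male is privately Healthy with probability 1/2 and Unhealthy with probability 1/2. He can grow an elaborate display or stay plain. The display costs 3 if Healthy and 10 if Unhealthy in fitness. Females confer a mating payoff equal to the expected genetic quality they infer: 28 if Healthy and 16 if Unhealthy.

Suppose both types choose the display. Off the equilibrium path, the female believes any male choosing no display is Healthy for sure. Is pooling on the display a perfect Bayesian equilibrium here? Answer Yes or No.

No

On path, the female holds the prior and pays 1/2·28 + 1/2·16 = 22. Off path (no display), believing Healthy, it pays 28.
Healthy: the display nets 22 − 3 = 19; no display nets 28. Healthy would deviate.
Unhealthy: the display nets 22 − 10 = 12; no display nets 28. Unhealthy would deviate.
A type deviates, so pooling fails.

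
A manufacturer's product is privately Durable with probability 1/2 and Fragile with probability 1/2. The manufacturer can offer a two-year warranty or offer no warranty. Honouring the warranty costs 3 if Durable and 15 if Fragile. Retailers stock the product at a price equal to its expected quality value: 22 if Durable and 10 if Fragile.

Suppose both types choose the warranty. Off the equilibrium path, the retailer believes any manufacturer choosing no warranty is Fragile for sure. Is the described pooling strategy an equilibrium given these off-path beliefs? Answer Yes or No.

On path, the retailer holds the prior and pays 1/2·22 + 1/2·10 = 16. Off path (no warranty), believing Fragile, it pays 10.
Durable: the warranty nets 16 − 3 = 13; no warranty nets 10. Durable stays.
Fragile: the warranty nets 16 − 15 = 1; no warranty nets 10. Fragile would deviate.
A type deviates, so pooling fails.

No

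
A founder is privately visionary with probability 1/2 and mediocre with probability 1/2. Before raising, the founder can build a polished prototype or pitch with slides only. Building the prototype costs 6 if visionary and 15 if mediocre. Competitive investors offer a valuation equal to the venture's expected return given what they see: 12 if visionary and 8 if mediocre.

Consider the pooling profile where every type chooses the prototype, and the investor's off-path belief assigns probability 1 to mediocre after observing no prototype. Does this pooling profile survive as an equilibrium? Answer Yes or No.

On path, the investor holds the prior and pays 1/2·12 + 1/2·8 = 10. Off path (no prototype), believing mediocre, it pays 8.
visionary: the prototype nets 10 − 6 = 4; no prototype nets 8. visionary would deviate.
mediocre: the prototype nets 10 − 15 = -5; no prototype nets 8. mediocre would deviate.
A type deviates, so pooling fails.

No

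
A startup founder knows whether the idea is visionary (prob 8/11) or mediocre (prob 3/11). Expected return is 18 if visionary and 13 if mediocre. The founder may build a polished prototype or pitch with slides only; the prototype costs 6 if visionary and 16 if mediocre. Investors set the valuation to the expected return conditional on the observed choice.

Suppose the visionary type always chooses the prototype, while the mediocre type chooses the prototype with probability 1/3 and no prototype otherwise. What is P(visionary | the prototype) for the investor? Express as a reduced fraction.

8/9

P(the prototype) = (8/11)·1 + (3/11)·(1/3) = 9/11.
By Bayes' rule, P(visionary | the prototype) = (8/11) / (9/11) = 8/9.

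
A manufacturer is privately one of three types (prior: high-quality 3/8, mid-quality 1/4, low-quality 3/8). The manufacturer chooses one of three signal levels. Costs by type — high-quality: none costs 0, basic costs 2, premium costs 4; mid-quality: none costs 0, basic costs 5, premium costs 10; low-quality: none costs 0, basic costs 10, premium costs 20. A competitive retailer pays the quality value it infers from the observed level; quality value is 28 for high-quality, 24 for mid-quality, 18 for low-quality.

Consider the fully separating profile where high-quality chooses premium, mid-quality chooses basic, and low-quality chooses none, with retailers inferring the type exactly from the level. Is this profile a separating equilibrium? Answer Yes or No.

Separating prices: premium → 28, basic → 24, none → 18.
high-quality (assigned premium): none: 18 − 0 = 18; basic: 24 − 2 = 22; premium: 28 − 4 = 24. high-quality stays.
mid-quality (assigned basic): none: 18 − 0 = 18; basic: 24 − 5 = 19; premium: 28 − 10 = 18. mid-quality stays.
low-quality (assigned none): none: 18 − 0 = 18; basic: 24 − 10 = 14; premium: 28 − 20 = 8. low-quality stays.
Every type prefers its assigned level; separation holds.

Yes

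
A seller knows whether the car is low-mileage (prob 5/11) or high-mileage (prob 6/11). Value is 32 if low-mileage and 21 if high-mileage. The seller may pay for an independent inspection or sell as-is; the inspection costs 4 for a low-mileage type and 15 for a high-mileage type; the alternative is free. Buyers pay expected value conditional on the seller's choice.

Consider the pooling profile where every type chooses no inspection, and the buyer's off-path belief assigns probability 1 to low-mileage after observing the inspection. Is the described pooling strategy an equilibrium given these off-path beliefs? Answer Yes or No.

No

On path, the buyer holds the prior and pays 5/11·32 + 6/11·21 = 26. Off path (the inspection), believing low-mileage, it pays 32.
low-mileage: no inspection nets 26; the inspection nets 32 − 4 = 28. low-mileage would deviate.
high-mileage: no inspection nets 26; the inspection nets 32 − 15 = 17. high-mileage stays.
A type deviates, so pooling fails.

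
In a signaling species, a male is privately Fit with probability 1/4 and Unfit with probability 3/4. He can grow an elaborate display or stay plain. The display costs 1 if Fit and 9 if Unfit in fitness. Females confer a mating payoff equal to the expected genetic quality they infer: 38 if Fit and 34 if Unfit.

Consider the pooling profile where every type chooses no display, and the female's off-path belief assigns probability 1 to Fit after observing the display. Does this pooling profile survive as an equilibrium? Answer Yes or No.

On path, the female holds the prior and pays 1/4·38 + 3/4·34 = 35. Off path (the display), believing Fit, it pays 38.
Fit: no display nets 35; the display nets 38 − 1 = 37. Fit would deviate.
Unfit: no display nets 35; the display nets 38 − 9 = 29. Unfit stays.
A type deviates, so pooling fails.

No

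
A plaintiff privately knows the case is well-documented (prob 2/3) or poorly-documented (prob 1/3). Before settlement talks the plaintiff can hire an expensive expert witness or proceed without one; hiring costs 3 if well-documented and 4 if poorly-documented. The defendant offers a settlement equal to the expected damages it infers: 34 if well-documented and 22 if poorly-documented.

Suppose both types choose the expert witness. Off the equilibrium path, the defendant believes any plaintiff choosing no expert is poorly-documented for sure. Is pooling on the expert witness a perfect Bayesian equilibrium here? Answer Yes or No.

Yes

On path, the defendant holds the prior and pays 2/3·34 + 1/3·22 = 30. Off path (no expert), believing poorly-documented, it pays 22.
well-documented: the expert witness nets 30 − 3 = 27; no expert nets 22. well-documented stays.
poorly-documented: the expert witness nets 30 − 4 = 26; no expert nets 22. poorly-documented stays.
No type deviates, so pooling is sustained.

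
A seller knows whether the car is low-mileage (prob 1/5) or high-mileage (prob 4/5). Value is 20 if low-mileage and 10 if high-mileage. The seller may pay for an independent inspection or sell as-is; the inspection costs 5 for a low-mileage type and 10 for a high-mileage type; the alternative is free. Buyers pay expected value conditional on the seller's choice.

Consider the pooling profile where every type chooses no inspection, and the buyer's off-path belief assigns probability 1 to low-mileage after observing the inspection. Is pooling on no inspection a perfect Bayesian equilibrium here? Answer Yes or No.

No

On path, the buyer holds the prior and pays 1/5·20 + 4/5·10 = 12. Off path (the inspection), believing low-mileage, it pays 20.
low-mileage: no inspection nets 12; the inspection nets 20 − 5 = 15. low-mileage would deviate.
high-mileage: no inspection nets 12; the inspection nets 20 − 10 = 10. high-mileage stays.
A type deviates, so pooling fails.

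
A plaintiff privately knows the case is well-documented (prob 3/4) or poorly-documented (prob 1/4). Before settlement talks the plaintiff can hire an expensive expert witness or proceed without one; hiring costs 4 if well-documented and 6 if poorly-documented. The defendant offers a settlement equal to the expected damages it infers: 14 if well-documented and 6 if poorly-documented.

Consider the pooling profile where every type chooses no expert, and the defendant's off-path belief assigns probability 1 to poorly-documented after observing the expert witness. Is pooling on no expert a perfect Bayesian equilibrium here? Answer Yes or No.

On path, the defendant holds the prior and pays 3/4·14 + 1/4·6 = 12. Off path (the expert witness), believing poorly-documented, it pays 6.
well-documented: no expert nets 12; the expert witness nets 6 − 4 = 2. well-documented stays.
poorly-documented: no expert nets 12; the expert witness nets 6 − 6 = 0. poorly-documented stays.
No type deviates, so pooling is sustained.

Yes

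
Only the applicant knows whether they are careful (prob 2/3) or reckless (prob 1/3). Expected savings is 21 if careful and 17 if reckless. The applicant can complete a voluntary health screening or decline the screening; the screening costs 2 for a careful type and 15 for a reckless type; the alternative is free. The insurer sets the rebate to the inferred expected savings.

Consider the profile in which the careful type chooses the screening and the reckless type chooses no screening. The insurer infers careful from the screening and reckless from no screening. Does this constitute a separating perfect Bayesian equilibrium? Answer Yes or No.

Under these beliefs, the screening earns rebate 21 and no screening earns rebate 17.
careful: the screening nets 21 − 2 = 19; no screening nets 17. careful prefers the screening.
reckless: the screening nets 21 − 15 = 6; no screening nets 17. reckless prefers no screening.
Neither type deviates, so the separating profile is an equilibrium.

Yes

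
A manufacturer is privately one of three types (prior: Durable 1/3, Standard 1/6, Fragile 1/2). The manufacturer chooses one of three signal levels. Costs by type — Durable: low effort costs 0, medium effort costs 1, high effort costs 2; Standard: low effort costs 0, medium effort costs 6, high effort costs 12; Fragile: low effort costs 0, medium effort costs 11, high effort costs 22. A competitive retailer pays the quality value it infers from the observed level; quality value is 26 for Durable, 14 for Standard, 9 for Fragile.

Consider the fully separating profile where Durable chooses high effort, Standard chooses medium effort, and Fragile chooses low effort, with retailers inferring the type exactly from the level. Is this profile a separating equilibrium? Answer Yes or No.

No

Separating prices: high effort → 26, medium effort → 14, low effort → 9.
Durable (assigned high effort): low effort: 9 − 0 = 9; medium effort: 14 − 1 = 13; high effort: 26 − 2 = 24. Durable stays.
Standard (assigned medium effort): low effort: 9 − 0 = 9; medium effort: 14 − 6 = 8; high effort: 26 − 12 = 14. Standard prefers high effort.
Fragile (assigned low effort): low effort: 9 − 0 = 9; medium effort: 14 − 11 = 3; high effort: 26 − 22 = 4. Fragile stays.
At least one type deviates; the separating profile fails.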